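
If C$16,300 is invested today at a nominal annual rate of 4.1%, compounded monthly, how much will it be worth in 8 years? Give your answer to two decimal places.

Periodic rate i = 0.041/12 = 0.00341667; n = 8 × 12 = 96 periods.
FV = PV·(1+i)^n = 16,300 × 1.387413 = 22,614.8337

C$22,614.83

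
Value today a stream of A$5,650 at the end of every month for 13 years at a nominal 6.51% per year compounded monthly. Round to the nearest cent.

A$593,659.63

Periodic rate i = 0.0651/12 = 0.005425; n = 13 × 12 = 156 periods.
Annuity factor a(156|0.005425) = 105.072502; PV = 5650 × 105.072502 = 593,659.6347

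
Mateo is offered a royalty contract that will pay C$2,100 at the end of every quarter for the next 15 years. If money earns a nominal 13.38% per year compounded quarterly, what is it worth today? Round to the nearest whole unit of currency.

With 4 periods per year: i = 0.03345, n = 60.
PV = PMT · [1 − (1+i)^(−n)] / i = 2100 · 25.743573 = 54,061.5036

C$54,062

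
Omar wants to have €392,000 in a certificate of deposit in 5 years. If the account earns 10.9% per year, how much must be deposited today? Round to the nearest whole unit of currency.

€233,684

PV = 392,000 / (1 + 0.109)^5 = 392,000 / 1.677481 = 233,683.6548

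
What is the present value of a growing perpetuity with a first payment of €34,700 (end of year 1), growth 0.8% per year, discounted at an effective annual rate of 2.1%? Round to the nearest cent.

PV = D₁/(r − g) = 34700/(0.021 − 0.008) = 2,669,230.7692

€2,669,230.77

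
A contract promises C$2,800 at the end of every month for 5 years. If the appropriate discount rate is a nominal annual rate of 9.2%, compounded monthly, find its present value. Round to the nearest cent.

C$134,256.79

With 12 periods per year: i = 0.00766667, n = 60.
Annuity factor a(60|0.00766667) = 47.948853; PV = 2800 × 47.948853 = 134,256.7895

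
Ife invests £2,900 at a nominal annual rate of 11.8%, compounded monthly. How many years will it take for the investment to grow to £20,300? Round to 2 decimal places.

16.57 years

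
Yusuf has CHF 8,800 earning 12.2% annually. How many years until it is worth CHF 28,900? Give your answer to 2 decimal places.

10.33 years

(1+i)^n = 28900/8800 = 3.28409, so n = ln 3.28409 / ln 1.122 = 10.3298 years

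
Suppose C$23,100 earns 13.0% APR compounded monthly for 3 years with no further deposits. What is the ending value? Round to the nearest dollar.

With 12 periods per year: i = 0.0108333, n = 36.
23,100 × (1+0.0108333)^36 = 23,100 × 1.473886 = 34,046.7729

C$34,047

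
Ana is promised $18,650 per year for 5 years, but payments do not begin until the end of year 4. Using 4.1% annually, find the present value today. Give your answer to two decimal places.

PV at t=3 (ordinary 5-year annuity): 18650 × a(5|0.041) = 18650 × 4.439344 = 82,793.7604
PV₀ = 82,793.7604 / (1+0.041)^3 = 82,793.7604 / 1.128112 = 73,391.4418

$73,391.44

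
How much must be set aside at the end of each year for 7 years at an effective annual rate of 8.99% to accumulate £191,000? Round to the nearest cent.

FV-annuity factor = 9.197614; PMT = 191000 / 9.197614 = 20,766.2559

£20,766.26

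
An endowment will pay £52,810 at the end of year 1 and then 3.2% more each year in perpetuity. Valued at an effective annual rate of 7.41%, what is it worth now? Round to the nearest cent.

£1,254,394.30

PV = D₁/(r − g) = 52810/(0.0741 − 0.032) = 1,254,394.2993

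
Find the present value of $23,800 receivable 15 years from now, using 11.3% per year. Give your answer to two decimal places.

PV = FV·(1+i)^(−n) = 23,800 × 0.200712 = 4,776.9368

$4,776.94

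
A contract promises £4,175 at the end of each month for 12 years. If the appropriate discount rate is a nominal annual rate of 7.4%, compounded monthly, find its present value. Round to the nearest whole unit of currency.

£397,685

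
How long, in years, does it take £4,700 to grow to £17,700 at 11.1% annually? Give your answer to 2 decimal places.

12.60 years

n = ln(17700/4700) / ln(1+0.111) = ln(3.76596) / 0.105261 = 12.5973 years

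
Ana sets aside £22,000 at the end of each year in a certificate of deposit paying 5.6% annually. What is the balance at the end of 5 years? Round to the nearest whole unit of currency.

FV = 22000 × [(1+0.056)^5 − 1] / 0.056 = 22000 × 5.592248 = 123,029.4541

£123,029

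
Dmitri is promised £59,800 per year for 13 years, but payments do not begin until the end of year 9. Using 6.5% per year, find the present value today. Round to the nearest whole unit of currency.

£310,735

Value one period before first payment (t=8): 59800 × [1 − (1+0.065)^(−13)] / 0.065 = 59800 × 8.599742 = 514,264.5765
PV₀ = 514,264.5765 / (1+0.065)^8 = 514,264.5765 / 1.654996 = 310,734.6958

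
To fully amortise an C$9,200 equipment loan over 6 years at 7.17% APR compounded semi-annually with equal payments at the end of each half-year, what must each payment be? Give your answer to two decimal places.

i = 0.0717/2 = 0.03585 per half-year; n = 6·2 = 12.
Annuity-PV factor = 9.615173; PMT = 9200 / 9.615173 = 956.8211

C$956.82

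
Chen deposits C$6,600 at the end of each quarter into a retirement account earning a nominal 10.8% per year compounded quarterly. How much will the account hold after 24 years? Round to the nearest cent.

C$2,910,144.35

Periodic rate i = 0.108/4 = 0.027; n = 24 × 4 = 96 periods.
Accumulation factor s(96|0.027) = 440.930963; FV = 6600 × 440.930963 = 2,910,144.3530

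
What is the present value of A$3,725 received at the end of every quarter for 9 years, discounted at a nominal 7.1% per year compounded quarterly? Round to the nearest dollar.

A$98,469

i = 0.071/4 = 0.01775 per quarter; n = 9·4 = 36.
Annuity factor a(36|0.01775) = 26.434554; PV = 3725 × 26.434554 = 98,468.7143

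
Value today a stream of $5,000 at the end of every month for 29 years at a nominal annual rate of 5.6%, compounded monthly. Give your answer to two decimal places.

i = 0.056/12 = 0.00466667 per month; n = 29·12 = 348.
PV = PMT · [1 − (1+i)^(−n)] / i = 5000 · 171.888281 = 859,441.4053

$859,441.41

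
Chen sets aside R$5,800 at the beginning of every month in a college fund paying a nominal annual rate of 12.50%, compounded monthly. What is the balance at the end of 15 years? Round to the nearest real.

Periodic rate i = 0.125/12 = 0.0104167; n = 15 × 12 = 180 periods.
Accumulation factor s(180|0.0104167) × (1+i) = 529.414721; FV = 5800 × 529.414721 = 3,070,605.3801
(Beginning-of-period payments → annuity-due factor ×(1+i).)

R$3,070,605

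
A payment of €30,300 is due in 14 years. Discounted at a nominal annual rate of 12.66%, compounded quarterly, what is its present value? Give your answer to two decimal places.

€5,292.11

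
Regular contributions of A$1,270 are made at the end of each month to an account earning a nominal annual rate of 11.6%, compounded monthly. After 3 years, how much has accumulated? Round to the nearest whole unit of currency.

With 12 periods per year: i = 0.00966667, n = 36.
FV = PMT · [(1+i)^n − 1] / i = 1270 · 42.813865 = 54,373.6089

A$54,374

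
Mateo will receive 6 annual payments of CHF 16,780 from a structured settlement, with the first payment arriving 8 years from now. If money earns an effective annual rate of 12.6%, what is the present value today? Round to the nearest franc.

PV at t=7 (ordinary 6-year annuity): 16780 × a(6|0.126) = 16780 × 4.042480 = 67,832.8070
PV₀ = 67,832.8070 / (1+0.126)^7 = 67,832.8070 / 2.294926 = 29,557.7285

CHF 29,558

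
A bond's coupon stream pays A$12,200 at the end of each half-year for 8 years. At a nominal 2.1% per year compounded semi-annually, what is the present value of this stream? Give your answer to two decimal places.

i = 0.021/2 = 0.0105 per half-year; n = 8·2 = 16.
PV = PMT · [1 − (1+i)^(−n)] / i = 12200 · 14.657659 = 178,823.4373

A$178,823.44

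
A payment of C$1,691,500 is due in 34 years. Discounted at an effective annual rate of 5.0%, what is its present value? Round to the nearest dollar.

PV = FV·(1+i)^(−n) = 1,691,500 × 0.190355 = 321,985.1436

C$321,985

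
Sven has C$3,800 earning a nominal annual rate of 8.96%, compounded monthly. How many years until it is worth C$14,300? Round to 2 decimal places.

14.85 years

Periodic rate i = 0.0896/12 = 0.00746667.
(1+i)^n = 14300/3800 = 3.76316, so n = ln 3.76316 / ln 1.00747 = 178.1518 months
= 178.1518/12 years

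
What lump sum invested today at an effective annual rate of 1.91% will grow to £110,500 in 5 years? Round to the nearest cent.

PV = FV·(1+i)^(−n) = 110,500 × 0.909737 = 100,525.9695

£100,525.97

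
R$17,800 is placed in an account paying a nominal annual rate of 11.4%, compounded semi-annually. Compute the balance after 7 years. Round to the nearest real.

With 2 periods per year: i = 0.057, n = 14.
17,800 × (1+0.057)^14 = 17,800 × 2.172950 = 38,678.5179

R$38,679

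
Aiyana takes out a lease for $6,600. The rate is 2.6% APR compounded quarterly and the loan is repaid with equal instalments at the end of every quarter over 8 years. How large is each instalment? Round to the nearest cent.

$229.11

With 4 periods per year: i = 0.0065, n = 32.
PMT = 6600 / ( [1 − (1+0.0065)^(−32)] / 0.0065 ) = 6600 / 28.807092 = 229.1103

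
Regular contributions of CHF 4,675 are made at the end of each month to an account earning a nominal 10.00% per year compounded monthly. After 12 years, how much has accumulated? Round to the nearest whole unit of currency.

CHF 1,292,347

Periodic rate i = 0.1/12 = 0.00833333; n = 12 × 12 = 144 periods.
Accumulation factor s(144|0.00833333) = 276.437876; FV = 4675 × 276.437876 = 1,292,347.0708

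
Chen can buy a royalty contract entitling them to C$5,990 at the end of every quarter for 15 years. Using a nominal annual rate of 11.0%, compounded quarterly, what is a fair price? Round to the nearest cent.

i = 0.11/4 = 0.0275 per quarter; n = 15·4 = 60.
PV = 5990 × [1 − (1+0.0275)^(−60)] / 0.0275 = 5990 × 29.222662 = 175,043.7454

C$175,043.75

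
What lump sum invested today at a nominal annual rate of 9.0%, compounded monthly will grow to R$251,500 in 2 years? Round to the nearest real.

Periodic rate i = 0.09/12 = 0.0075; n = 2 × 12 = 24 periods.
PV = 251,500 / (1 + 0.0075)^24 = 251,500 / 1.196414 = 210,211.5981

R$210,212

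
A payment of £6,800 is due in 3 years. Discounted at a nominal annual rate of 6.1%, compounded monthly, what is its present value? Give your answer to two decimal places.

£5,665.45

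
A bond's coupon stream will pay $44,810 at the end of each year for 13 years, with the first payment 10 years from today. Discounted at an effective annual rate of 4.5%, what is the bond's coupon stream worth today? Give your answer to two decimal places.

Value one period before first payment (t=9): 44810 × [1 − (1+0.045)^(−13)] / 0.045 = 44810 × 9.682852 = 433,888.6170
PV₀ = 433,888.6170 / (1+0.045)^9 = 433,888.6170 / 1.486095 = 291,965.5715

$291,965.57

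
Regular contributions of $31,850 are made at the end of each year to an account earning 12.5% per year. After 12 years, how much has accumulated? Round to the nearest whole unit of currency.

FV = 31850 × [(1+0.125)^12 − 1] / 0.125 = 31850 × 24.879125 = 792,400.1434

$792,400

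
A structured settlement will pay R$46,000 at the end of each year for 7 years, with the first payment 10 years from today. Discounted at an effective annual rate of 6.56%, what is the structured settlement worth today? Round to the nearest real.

Value one period before first payment (t=9): 46000 × [1 − (1+0.0656)^(−7)] / 0.0656 = 46000 × 5.472955 = 251,755.9292
PV₀ = 251,755.9292 / (1+0.0656)^9 = 251,755.9292 / 1.771528 = 142,112.3435

R$142,112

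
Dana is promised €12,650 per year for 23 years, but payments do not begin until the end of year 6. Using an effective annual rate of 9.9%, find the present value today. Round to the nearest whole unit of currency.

Value one period before first payment (t=5): 12650 × [1 − (1+0.099)^(−23)] / 0.099 = 12650 × 8.949102 = 113,206.1387
PV₀ = 113,206.1387 / (1+0.099)^5 = 113,206.1387 / 1.603203 = 70,612.4882

€70,612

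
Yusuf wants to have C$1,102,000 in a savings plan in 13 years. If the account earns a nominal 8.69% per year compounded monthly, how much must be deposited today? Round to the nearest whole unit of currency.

C$357,542

Periodic rate i = 0.0869/12 = 0.00724167; n = 13 × 12 = 156 periods.
PV = 1,102,000 / (1 + 0.00724167)^156 = 1,102,000 / 3.082155 = 357,541.9879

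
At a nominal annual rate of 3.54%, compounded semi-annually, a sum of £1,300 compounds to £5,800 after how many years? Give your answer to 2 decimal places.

42.62 years

Periodic rate i = 0.0354/2 = 0.0177.
(1+i)^n = 5800/1300 = 4.46154, so n = ln 4.46154 / ln 1.0177 = 85.2367 half-years
= 85.2367/2 years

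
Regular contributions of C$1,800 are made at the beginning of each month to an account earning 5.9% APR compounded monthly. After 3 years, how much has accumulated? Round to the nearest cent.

C$71,046.79

i = 0.059/12 = 0.00491667 per month; n = 3·12 = 36.
Accumulation factor s(36|0.00491667) × (1+i) = 39.470440; FV = 1800 × 39.470440 = 71,046.7923
(Beginning-of-period payments → annuity-due factor ×(1+i).)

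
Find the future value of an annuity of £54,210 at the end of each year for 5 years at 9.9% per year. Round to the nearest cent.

£330,299.23

FV = PMT · [(1+i)^n − 1] / i = 54210 · 6.092958 = 330,299.2290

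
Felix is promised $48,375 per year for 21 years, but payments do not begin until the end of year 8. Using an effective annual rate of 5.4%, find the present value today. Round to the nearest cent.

$414,488.00

PV at t=7 (ordinary 21-year annuity): 48375 × a(21|0.054) = 48375 × 12.381557 = 598,957.8119
PV₀ = 598,957.8119 / (1+0.054)^7 = 598,957.8119 / 1.445055 = 414,487.9960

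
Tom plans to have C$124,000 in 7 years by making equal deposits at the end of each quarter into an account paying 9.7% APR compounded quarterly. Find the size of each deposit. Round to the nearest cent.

C$3,145.42

i = 0.097/4 = 0.02425 per quarter; n = 7·4 = 28.
PMT = 124000 / ( [(1+0.02425)^28 − 1] / 0.02425 ) = 124000 / 39.422380 = 3,145.4215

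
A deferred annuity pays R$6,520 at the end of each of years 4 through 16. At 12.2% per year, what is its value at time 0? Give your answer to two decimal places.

Value one period before first payment (t=3): 6520 × [1 − (1+0.122)^(−13)] / 0.122 = 6520 × 6.361312 = 41,475.7515
Discount back 3 years: 41,475.7515 × (1+0.122)^(−3) = 41,475.7515 × 0.707981 = 29,364.0323

R$29,364.03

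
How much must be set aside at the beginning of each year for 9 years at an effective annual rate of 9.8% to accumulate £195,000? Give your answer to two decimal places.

£13,188.70

FV-annuity factor × (1+i) = 14.785383; PMT = 195000 / 14.785383 = 13,188.7017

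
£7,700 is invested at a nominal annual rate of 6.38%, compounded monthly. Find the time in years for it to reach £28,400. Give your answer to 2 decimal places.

20.51 years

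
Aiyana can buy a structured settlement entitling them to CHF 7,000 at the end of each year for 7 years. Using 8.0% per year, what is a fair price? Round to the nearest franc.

CHF 36,445

PV = PMT · [1 − (1+i)^(−n)] / i = 7000 · 5.206370 = 36,444.5904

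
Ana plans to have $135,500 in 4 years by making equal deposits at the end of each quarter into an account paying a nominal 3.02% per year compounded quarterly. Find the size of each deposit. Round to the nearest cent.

With 4 periods per year: i = 0.00755, n = 16.
PMT = 135500 / ( [(1+0.00755)^16 − 1] / 0.00755 ) = 135500 / 16.938719 = 7,999.4242

$7,999.42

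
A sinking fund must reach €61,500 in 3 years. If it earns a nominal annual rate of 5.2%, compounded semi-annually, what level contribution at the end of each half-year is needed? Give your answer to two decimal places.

€9,603.69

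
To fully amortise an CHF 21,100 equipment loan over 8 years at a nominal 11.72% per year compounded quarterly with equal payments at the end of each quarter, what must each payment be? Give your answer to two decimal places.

i = 0.1172/4 = 0.0293 per quarter; n = 8·4 = 32.
Annuity-PV factor = 20.584373; PMT = 21100 / 20.584373 = 1,025.0494

CHF 1,025.05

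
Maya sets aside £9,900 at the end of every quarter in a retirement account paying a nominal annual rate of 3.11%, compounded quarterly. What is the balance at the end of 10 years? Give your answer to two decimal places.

With 4 periods per year: i = 0.007775, n = 40.
FV = PMT · [(1+i)^n − 1] / i = 9900 · 46.707224 = 462,401.5142

£462,401.51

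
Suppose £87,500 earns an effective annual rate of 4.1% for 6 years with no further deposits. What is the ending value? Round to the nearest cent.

£111,355.69

FV = PV·(1+i)^n = 87,500 × 1.272637 = 111,355.6943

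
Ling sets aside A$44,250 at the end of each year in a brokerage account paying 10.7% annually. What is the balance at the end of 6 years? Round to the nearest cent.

A$347,502.16

FV = 44250 × [(1+0.107)^6 − 1] / 0.107 = 44250 × 7.853156 = 347,502.1596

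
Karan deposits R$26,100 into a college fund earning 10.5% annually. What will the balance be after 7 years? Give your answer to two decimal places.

R$52,502.07

26,100 × (1+0.105)^7 = 26,100 × 2.011574 = 52,502.0732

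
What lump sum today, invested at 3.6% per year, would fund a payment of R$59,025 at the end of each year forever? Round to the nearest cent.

PV = C/r = 59025/0.036 = 1,639,583.3333

R$1,639,583.33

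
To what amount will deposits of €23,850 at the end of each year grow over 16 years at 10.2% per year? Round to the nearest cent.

€872,274.77

Accumulation factor s(16|0.102) = 36.573366; FV = 23850 × 36.573366 = 872,274.7681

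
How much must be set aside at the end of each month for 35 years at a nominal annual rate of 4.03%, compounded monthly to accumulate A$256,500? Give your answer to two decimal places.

Periodic rate i = 0.0403/12 = 0.00335833; n = 35 × 12 = 420 periods.
FV-annuity factor = 919.602291; PMT = 256500 / 919.602291 = 278.9249

A$278.92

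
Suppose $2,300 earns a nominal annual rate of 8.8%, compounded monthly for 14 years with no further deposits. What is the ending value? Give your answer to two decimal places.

With 12 periods per year: i = 0.00733333, n = 168.
FV = 2,300 × (1 + 0.00733333)^168 = 7,849.2168

$7,849.22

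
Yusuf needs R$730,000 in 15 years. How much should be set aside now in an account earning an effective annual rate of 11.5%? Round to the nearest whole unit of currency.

PV = 730,000 / (1 + 0.115)^15 = 730,000 / 5.118268 = 142,626.3767

R$142,626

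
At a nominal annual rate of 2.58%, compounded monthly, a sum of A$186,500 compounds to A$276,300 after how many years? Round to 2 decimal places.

15.25 years

Periodic rate i = 0.0258/12 = 0.00215.
n = ln(276300/186500) / ln(1+0.00215) = ln(1.48150) / 0.002148 = 183.0132 months
= 183.0132/12 years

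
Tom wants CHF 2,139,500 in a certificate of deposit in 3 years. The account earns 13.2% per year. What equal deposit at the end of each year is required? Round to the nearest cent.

FV-annuity factor = 3.413424; PMT = 2.1395e+06 / 3.413424 = 626,789.9915

CHF 626,789.99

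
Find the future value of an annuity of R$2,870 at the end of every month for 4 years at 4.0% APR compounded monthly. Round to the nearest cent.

R$149,124.05

Periodic rate i = 0.04/12 = 0.00333333; n = 4 × 12 = 48 periods.
FV = 2870 × [(1+0.00333333)^48 − 1] / 0.00333333 = 2870 × 51.959601 = 149,124.0548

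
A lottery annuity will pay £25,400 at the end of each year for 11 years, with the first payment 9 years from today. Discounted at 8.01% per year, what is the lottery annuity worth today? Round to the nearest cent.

£97,846.78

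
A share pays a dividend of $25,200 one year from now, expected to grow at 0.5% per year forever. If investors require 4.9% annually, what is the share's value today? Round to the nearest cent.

PV = PMT / (i − g) = 25200 / (0.049 − 0.005) = 25200 / 0.044000 = 572,727.2727

$572,727.27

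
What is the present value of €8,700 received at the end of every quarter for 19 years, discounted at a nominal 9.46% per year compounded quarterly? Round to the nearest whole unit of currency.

€305,610

With 4 periods per year: i = 0.02365, n = 76.
PV = 8700 × [1 − (1+0.02365)^(−76)] / 0.02365 = 8700 × 35.127542 = 305,609.6115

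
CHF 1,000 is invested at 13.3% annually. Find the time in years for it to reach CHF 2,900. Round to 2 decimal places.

8.53 years

(1+i)^n = 2900/1000 = 2.90000, so n = ln 2.90000 / ln 1.133 = 8.5266 years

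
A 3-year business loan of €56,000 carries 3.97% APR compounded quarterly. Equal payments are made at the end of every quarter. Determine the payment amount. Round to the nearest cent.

Periodic rate i = 0.0397/4 = 0.009925; n = 3 × 4 = 12 periods.
Annuity-PV factor = 11.260413; PMT = 56000 / 11.260413 = 4,973.1747

€4,973.17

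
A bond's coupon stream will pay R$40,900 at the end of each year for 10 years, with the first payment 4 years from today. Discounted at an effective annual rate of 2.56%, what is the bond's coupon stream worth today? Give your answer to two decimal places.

Value one period before first payment (t=3): 40900 × [1 − (1+0.0256)^(−10)] / 0.0256 = 40900 × 8.724991 = 356,852.1469
PV₀ = 356,852.1469 / (1+0.0256)^3 = 356,852.1469 / 1.078783 = 330,791.4512

R$330,791.45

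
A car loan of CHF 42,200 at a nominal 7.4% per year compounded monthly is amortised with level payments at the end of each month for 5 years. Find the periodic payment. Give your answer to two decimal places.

CHF 843.60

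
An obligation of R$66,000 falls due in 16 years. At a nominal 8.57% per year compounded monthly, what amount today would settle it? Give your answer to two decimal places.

i = 0.0857/12 = 0.00714167 per month; n = 16·12 = 192.
PV = 66,000 / (1 + 0.00714167)^192 = 66,000 / 3.920922 = 16,832.7750

R$16,832.78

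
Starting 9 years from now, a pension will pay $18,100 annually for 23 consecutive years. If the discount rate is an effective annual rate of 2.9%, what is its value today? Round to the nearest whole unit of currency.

$239,265

Value one period before first payment (t=8): 18100 × [1 − (1+0.029)^(−23)] / 0.029 = 18100 × 16.615893 = 300,747.6547
PV₀ = 300,747.6547 / (1+0.029)^8 = 300,747.6547 / 1.256964 = 239,265.0425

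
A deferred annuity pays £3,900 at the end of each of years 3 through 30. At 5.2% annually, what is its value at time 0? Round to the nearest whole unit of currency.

Value one period before first payment (t=2): 3900 × [1 − (1+0.052)^(−28)] / 0.052 = 3900 × 14.579666 = 56,860.6990
PV₀ = 56,860.6990 / (1+0.052)^2 = 56,860.6990 / 1.106704 = 51,378.4164

£51,378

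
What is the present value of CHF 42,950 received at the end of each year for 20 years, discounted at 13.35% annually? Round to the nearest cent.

CHF 295,477.55

PV = PMT · [1 − (1+i)^(−n)] / i = 42950 · 6.879571 = 295,477.5542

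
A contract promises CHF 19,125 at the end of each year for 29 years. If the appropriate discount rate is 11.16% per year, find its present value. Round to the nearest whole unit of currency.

Annuity factor a(29|0.1116) = 8.543869; PV = 19125 × 8.543869 = 163,401.4940

CHF 163,401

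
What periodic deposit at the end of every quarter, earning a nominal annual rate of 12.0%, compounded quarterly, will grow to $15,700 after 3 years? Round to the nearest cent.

$1,106.25

With 4 periods per year: i = 0.03, n = 12.
FV-annuity factor = 14.192030; PMT = 15700 / 14.192030 = 1,106.2547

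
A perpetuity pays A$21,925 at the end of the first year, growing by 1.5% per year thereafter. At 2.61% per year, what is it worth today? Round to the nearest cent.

A$1,975,225.23

PV = D₁/(r − g) = 21925/(0.0261 − 0.015) = 1,975,225.2252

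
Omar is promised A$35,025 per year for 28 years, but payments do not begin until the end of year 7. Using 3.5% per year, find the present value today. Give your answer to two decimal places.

A$503,383.90

Value one period before first payment (t=6): 35025 × [1 − (1+0.035)^(−28)] / 0.035 = 35025 × 17.667019 = 618,787.3351
Discount back 6 years: 618,787.3351 × (1+0.035)^(−6) = 618,787.3351 × 0.813501 = 503,383.8958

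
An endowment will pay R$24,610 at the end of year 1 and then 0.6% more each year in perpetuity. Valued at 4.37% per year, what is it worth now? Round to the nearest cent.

PV = D₁/(r − g) = 24610/(0.0437 − 0.006) = 652,785.1459

R$652,785.15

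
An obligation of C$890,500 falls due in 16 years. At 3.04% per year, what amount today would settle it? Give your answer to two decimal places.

C$551,493.41

PV = 890,500 / (1 + 0.0304)^16 = 890,500 / 1.614707 = 551,493.4053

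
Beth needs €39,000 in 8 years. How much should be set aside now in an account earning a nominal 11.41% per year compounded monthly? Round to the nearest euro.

€15,722

Periodic rate i = 0.1141/12 = 0.00950833; n = 8 × 12 = 96 periods.
PV = FV·(1+i)^(−n) = 39,000 × 0.403133 = 15,722.2033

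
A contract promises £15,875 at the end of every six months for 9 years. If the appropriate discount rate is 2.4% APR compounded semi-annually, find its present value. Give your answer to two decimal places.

Periodic rate i = 0.024/2 = 0.012; n = 9 × 2 = 18 periods.
Annuity factor a(18|0.012) = 16.102340; PV = 15875 × 16.102340 = 255,624.6453

£255,624.65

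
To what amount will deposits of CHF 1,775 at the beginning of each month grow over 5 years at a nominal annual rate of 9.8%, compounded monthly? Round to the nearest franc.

With 12 periods per year: i = 0.00816667, n = 60.
FV = PMT · [(1+i)^n − 1] / i × (1+i) = 1775 · 77.658189 = 137,843.2857
(annuity-due: payments at period start, so ×(1+i).)

CHF 137,843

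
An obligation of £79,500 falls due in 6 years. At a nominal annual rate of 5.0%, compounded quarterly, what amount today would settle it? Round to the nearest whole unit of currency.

Periodic rate i = 0.05/4 = 0.0125; n = 6 × 4 = 24 periods.
PV = FV·(1+i)^(−n) = 79,500 × 0.742197 = 59,004.6670

£59,005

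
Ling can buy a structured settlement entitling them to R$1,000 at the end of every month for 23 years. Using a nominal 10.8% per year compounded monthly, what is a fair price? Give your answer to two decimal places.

R$101,739.90

With 12 periods per year: i = 0.009, n = 276.
PV = PMT · [1 − (1+i)^(−n)] / i = 1000 · 101.739902 = 101,739.9024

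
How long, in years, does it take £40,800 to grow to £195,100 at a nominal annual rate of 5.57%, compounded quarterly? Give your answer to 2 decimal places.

Periodic rate i = 0.0557/4 = 0.013925.
n = ln(195100/40800) / ln(1+0.013925) = ln(4.78186) / 0.013829 = 113.1562 quarters
= 113.1562/4 years

28.29 years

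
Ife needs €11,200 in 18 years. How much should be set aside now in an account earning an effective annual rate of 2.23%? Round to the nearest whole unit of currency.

PV = 11,200 / (1 + 0.0223)^18 = 11,200 / 1.487341 = 7,530.2176

€7,530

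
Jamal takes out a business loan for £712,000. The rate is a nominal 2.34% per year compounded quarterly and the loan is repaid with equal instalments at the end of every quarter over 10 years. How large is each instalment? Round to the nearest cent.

i = 0.0234/4 = 0.00585 per quarter; n = 10·4 = 40.
Annuity-PV factor = 35.572386; PMT = 712000 / 35.572386 = 20,015.5258

£20,015.53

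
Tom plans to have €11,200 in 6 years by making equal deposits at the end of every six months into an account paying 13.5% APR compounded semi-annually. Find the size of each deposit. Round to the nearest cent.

Periodic rate i = 0.135/2 = 0.0675; n = 6 × 2 = 12 periods.
PMT = 11200 / ( [(1+0.0675)^12 − 1] / 0.0675 ) = 11200 / 17.627425 = 635.3736

€635.37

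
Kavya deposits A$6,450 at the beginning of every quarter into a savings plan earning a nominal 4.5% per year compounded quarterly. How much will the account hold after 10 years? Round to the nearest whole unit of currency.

A$327,216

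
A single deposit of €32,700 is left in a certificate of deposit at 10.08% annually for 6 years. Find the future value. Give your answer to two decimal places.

€58,183.29

FV = PV·(1+i)^n = 32,700 × 1.779306 = 58,183.2904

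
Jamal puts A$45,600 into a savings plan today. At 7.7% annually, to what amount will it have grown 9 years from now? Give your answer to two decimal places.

FV = 45,600 × (1 + 0.077)^9 = 88,900.9030

A$88,900.90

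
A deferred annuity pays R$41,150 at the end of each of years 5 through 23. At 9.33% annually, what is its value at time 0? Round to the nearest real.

Value one period before first payment (t=4): 41150 × [1 − (1+0.0933)^(−19)] / 0.0933 = 41150 × 8.749907 = 360,058.6626
Discount back 4 years: 360,058.6626 × (1+0.0933)^(−4) = 360,058.6626 × 0.699911 = 252,008.8959

R$252,009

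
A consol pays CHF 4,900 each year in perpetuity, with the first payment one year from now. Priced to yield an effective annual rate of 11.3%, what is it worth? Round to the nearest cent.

PV = C/r = 4900/0.113 = 43,362.8319

CHF 43,362.83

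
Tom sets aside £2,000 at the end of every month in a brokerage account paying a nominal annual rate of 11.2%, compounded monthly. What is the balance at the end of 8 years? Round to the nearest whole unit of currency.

With 12 periods per year: i = 0.00933333, n = 96.
FV = 2000 × [(1+0.00933333)^96 − 1] / 0.00933333 = 2000 × 154.245579 = 308,491.1572

£308,491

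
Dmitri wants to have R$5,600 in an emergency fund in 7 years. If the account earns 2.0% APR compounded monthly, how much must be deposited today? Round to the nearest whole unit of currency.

R$4,869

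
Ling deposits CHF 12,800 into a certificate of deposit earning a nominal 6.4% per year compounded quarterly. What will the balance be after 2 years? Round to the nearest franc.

CHF 14,533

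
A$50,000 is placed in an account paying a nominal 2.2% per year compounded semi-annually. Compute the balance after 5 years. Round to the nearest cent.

A$55,780.39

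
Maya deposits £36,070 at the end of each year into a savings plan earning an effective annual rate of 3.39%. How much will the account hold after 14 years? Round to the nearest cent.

£632,847.91

Accumulation factor s(14|0.0339) = 17.544993; FV = 36070 × 17.544993 = 632,847.9134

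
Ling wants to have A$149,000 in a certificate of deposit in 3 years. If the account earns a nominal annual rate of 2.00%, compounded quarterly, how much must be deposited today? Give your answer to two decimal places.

i = 0.02/4 = 0.005 per quarter; n = 3·4 = 12.
Discount factor = (1+0.005)^(−12) = 0.941905; PV = 149,000 × 0.941905 = 140,343.8956

A$140,343.90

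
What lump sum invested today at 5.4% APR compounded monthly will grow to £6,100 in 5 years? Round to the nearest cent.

Periodic rate i = 0.054/12 = 0.0045; n = 5 × 12 = 60 periods.
PV = 6,100 / (1 + 0.0045)^60 = 6,100 / 1.309171 = 4,659.4362

£4,659.44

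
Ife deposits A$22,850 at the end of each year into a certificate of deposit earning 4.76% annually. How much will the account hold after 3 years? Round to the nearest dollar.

A$71,865

Accumulation factor s(3|0.0476) = 3.145066; FV = 22850 × 3.145066 = 71,864.7526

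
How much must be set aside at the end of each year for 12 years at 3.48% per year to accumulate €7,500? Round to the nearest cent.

PMT = 7500 / ( [(1+0.0348)^12 − 1] / 0.0348 ) = 7500 / 14.585300 = 514.2164

€514.22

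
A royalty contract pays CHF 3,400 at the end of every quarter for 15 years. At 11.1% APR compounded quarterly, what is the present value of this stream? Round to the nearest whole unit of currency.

CHF 98,811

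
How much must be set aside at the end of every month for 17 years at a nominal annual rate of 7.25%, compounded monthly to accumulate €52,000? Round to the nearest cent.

i = 0.0725/12 = 0.00604167 per month; n = 17·12 = 204.
PMT = 52000 / ( [(1+0.00604167)^204 − 1] / 0.00604167 ) = 52000 / 400.071449 = 129.9768

€129.98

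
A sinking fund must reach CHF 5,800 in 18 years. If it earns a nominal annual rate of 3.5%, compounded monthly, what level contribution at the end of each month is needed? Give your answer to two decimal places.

i = 0.035/12 = 0.00291667 per month; n = 18·12 = 216.
FV-annuity factor = 300.305027; PMT = 5800 / 300.305027 = 19.3137

CHF 19.31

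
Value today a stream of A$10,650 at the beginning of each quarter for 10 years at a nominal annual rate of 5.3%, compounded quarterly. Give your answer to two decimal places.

Periodic rate i = 0.053/4 = 0.01325; n = 10 × 4 = 40 periods.
PV = 10650 × [1 − (1+0.01325)^(−40)] / 0.01325 × (1+i) = 10650 × 31.303139 = 333,378.4294
(annuity-due: payments at period start, so ×(1+i).)

A$333,378.43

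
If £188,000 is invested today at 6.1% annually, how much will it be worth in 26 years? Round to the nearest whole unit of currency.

FV = PV·(1+i)^n = 188,000 × 4.662297 = 876,511.9283

£876,512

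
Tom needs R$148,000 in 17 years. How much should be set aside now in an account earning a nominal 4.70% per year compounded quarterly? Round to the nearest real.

Periodic rate i = 0.047/4 = 0.01175; n = 17 × 4 = 68 periods.
PV = 148,000 / (1 + 0.01175)^68 = 148,000 / 2.212985 = 66,877.9923

R$66,878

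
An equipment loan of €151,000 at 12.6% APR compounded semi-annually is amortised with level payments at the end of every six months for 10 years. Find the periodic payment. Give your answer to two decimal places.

With 2 periods per year: i = 0.063, n = 20.
Annuity-PV factor = 11.195727; PMT = 151000 / 11.195727 = 13,487.2881

€13,487.29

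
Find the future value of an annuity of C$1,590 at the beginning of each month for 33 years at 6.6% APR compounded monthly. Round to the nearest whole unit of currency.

C$2,260,364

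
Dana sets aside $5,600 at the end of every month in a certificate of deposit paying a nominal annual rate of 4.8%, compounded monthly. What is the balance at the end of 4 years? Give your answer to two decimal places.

With 12 periods per year: i = 0.004, n = 48.
FV = PMT · [(1+i)^n − 1] / i = 5600 · 52.801640 = 295,689.1859

$295,689.19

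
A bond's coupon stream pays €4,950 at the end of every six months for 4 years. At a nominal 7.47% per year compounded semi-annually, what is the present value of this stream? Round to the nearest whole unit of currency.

With 2 periods per year: i = 0.03735, n = 8.
PV = 4950 × [1 − (1+0.03735)^(−8)] / 0.03735 = 4950 × 6.807034 = 33,694.8165

€33,695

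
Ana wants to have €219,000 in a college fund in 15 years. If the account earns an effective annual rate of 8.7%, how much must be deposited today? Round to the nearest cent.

€62,661.52

Discount factor = (1+0.087)^(−15) = 0.286126; PV = 219,000 × 0.286126 = 62,661.5240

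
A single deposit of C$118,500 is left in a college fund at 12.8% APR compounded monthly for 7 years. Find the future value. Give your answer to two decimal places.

C$288,925.25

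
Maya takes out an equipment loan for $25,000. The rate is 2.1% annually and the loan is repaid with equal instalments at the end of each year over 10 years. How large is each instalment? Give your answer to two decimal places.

$2,797.74

PMT = 25000 / ( [1 − (1+0.021)^(−10)] / 0.021 ) = 25000 / 8.935768 = 2,797.7449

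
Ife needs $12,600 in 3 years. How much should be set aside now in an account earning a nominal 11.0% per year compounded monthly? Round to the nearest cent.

$9,072.07

i = 0.11/12 = 0.00916667 per month; n = 3·12 = 36.
Discount factor = (1+0.00916667)^(−36) = 0.720005; PV = 12,600 × 0.720005 = 9,072.0670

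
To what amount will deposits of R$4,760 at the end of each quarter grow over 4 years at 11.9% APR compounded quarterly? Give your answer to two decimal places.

R$95,757.74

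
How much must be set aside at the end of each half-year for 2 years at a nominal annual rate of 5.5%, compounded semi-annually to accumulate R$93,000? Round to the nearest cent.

R$22,312.61

With 2 periods per year: i = 0.0275, n = 4.
FV-annuity factor = 4.168046; PMT = 93000 / 4.168046 = 22,312.6147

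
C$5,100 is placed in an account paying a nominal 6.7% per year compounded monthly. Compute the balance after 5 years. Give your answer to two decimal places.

i = 0.067/12 = 0.00558333 per month; n = 5·12 = 60.
5,100 × (1+0.00558333)^60 = 5,100 × 1.396638 = 7,122.8562

C$7,122.86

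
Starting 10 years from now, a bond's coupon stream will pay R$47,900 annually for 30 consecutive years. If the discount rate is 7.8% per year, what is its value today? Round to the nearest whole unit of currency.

PV at t=9 (ordinary 30-year annuity): 47900 × a(30|0.078) = 47900 × 11.473590 = 549,584.9817
PV₀ = 549,584.9817 / (1+0.078)^9 = 549,584.9817 / 1.965934 = 279,554.1918

R$279,554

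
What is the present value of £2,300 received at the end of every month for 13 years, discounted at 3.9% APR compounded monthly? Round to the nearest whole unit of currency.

i = 0.039/12 = 0.00325 per month; n = 13·12 = 156.
Annuity factor a(156|0.00325) = 122.216886; PV = 2300 × 122.216886 = 281,098.8373

£281,099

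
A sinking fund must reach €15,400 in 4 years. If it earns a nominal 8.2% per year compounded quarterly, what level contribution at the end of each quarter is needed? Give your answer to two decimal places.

i = 0.082/4 = 0.0205 per quarter; n = 4·4 = 16.
PMT = 15400 / ( [(1+0.0205)^16 − 1] / 0.0205 ) = 15400 / 18.711821 = 823.0092

€823.01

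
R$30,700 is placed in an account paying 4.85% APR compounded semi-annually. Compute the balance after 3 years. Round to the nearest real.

i = 0.0485/2 = 0.02425 per half-year; n = 3·2 = 6.
FV = PV·(1+i)^n = 30,700 × 1.154611 = 35,446.5695

R$35,447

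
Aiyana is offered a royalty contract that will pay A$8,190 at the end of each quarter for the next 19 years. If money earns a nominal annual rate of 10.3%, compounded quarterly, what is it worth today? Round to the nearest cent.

A$271,995.41

i = 0.103/4 = 0.02575 per quarter; n = 19·4 = 76.
PV = 8190 × [1 − (1+0.02575)^(−76)] / 0.02575 = 8190 × 33.210673 = 271,995.4115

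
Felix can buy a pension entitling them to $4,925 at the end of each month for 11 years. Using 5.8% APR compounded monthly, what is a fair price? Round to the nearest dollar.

$479,769

Periodic rate i = 0.058/12 = 0.00483333; n = 11 × 12 = 132 periods.
PV = PMT · [1 − (1+i)^(−n)] / i = 4925 · 97.415028 = 479,769.0132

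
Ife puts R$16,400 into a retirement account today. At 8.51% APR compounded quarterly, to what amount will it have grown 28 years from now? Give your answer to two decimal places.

With 4 periods per year: i = 0.021275, n = 112.
FV = 16,400 × (1 + 0.021275)^112 = 173,311.0860

R$173,311.09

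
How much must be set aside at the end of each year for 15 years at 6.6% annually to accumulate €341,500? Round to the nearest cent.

€14,014.15

FV-annuity factor = 24.368230; PMT = 341500 / 24.368230 = 14,014.1488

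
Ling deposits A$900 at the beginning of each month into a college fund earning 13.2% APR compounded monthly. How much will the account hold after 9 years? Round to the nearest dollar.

With 12 periods per year: i = 0.011, n = 108.
FV = 900 × [(1+0.011)^108 − 1] / 0.011 × (1+i) = 900 × 207.650531 = 186,885.4782
(Beginning-of-period payments → annuity-due factor ×(1+i).)

A$186,885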